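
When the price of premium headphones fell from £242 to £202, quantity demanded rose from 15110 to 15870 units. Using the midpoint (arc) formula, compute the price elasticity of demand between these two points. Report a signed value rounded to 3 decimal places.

-0.272

%ΔQ = (15870 − 15110) / [(15110 + 15870)/2] = 760/15490 = 0.049063…
%ΔP = (202 − 242) / [(242 + 202)/2] = -40/222 = -0.180180…
Arc Ed = %ΔQ / %ΔP = (760/15490) / (-40/222) = -0.27230…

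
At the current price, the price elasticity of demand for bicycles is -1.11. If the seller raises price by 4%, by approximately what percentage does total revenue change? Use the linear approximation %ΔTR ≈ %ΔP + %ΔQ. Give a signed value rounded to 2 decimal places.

%ΔQ ≈ Ed × %ΔP = (-1.11) × (+4%) = -4.4400%
%ΔTR ≈ %ΔP + %ΔQ = (+4%) + (-4.4400%) = -0.4400%

-0.44%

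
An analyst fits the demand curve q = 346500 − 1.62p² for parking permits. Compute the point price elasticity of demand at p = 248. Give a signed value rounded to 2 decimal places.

dq/dp = −2·1.62·p = -803.52. At p = 248, q = 246863.52.
Ed = (dq/dp)·(p/q) = (-803.52) × (248/246863.52) = -0.8072…

-0.81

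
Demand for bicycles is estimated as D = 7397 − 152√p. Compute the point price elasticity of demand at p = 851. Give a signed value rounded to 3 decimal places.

-0.748

dD/dp = −152/(2√p) = -2.60525. At p = 851, D = 2962.87.
Ed = (dD/dp)·(p/D) = (-2.60525) × (851/2962.87) = -0.74828…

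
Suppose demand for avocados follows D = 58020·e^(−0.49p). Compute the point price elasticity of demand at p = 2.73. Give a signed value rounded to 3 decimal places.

-1.338

dD/dp = −0.49·D = -7461.36. At p = 2.73, D = 15227.3.
Ed = (dD/dp)·(p/D) = (-7461.36) × (2.73/15227.3) = -1.3377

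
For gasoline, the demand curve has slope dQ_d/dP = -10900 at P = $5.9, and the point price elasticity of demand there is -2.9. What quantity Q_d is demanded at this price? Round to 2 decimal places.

Ed = (dQ_d/dP)·(P/Q_d) ⇒ Q_d = (dQ_d/dP)·P/Ed = (-10900)·5.9/(-2.9) = 22175.8620…

22175.86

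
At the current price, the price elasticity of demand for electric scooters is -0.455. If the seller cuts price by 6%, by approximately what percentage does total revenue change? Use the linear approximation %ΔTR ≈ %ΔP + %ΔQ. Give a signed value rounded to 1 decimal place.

%ΔQ ≈ Ed × %ΔP = (-0.455) × (-6%) = +2.7300%
%ΔTR ≈ %ΔP + %ΔQ = (-6%) + (+2.7300%) = -3.2700%

-3.3%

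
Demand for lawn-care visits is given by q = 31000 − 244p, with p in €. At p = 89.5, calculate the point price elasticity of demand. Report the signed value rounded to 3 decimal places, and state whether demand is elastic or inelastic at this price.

dq/dp = −244. At p = 89.5, q = 31000 − 244(89.5) = 9162.
Ed = (dq/dp)·(p/q) = −244 × (89.5/9162) = -2.38354…
|Ed| = 2.384 > 1, so demand is elastic.

-2.384; elastic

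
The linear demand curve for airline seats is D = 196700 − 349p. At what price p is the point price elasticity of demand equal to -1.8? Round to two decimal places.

362.32

Ed = −349p/(196700 − 349p). Set this equal to -1.8:
349p = 1.8·(196700 − 349p) ⇒ 349p(1 + 1.8) = 1.8·196700
p = 1.8·196700 / (349·2.8) = 362.3209…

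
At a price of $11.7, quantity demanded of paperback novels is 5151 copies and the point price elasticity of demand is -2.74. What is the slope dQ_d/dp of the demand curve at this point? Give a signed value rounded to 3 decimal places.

Ed = (dQ_d/dp)·(p/Q_d) ⇒ dQ_d/dp = Ed·Q_d/p = (-2.74)·5151/11.7 = -1206.30256…

-1206.303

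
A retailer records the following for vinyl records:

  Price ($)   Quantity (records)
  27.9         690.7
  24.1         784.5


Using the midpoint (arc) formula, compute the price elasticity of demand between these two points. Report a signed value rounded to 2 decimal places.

-0.87

%ΔQ = (784.5 − 690.7) / [(690.7 + 784.5)/2] = 93.8/737.6 = 0.127169…
%ΔP = (24.1 − 27.9) / [(27.9 + 24.1)/2] = -3.8/26 = -0.146153…
Arc Ed = %ΔQ / %ΔP = (93.8/737.6) / (-3.8/26) = -0.8701…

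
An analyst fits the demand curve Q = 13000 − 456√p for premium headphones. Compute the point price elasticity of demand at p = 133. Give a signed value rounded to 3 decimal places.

dQ/dp = −456/(2√p) = -19.7701. At p = 133, Q = 7741.15.
Ed = (dQ/dp)·(p/Q) = (-19.7701) × (133/7741.15) = -0.33966…

-0.340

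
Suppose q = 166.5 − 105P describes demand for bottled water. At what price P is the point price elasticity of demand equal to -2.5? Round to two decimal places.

Ed = −105P/(166.5 − 105P). Set this equal to -2.5:
105P = 2.5·(166.5 − 105P) ⇒ 105P(1 + 2.5) = 2.5·166.5
P = 2.5·166.5 / (105·3.5) = 1.1326…

1.13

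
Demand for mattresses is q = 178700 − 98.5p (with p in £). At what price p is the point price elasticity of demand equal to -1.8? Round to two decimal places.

1166.28

Ed = −98.5p/(178700 − 98.5p). Set this equal to -1.8:
98.5p = 1.8·(178700 − 98.5p) ⇒ 98.5p(1 + 1.8) = 1.8·178700
p = 1.8·178700 / (98.5·2.8) = 1166.2799…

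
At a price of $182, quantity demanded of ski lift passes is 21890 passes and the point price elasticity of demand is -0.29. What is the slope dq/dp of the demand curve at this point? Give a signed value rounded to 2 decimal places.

Ed = (dq/dp)·(p/q) ⇒ dq/dp = Ed·q/p = (-0.29)·21890/182 = -34.8796…

-34.88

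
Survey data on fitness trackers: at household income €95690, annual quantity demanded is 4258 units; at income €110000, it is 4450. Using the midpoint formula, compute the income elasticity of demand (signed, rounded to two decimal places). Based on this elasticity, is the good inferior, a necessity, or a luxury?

0.32; necessity

%ΔQ = (4450 − 4258)/[( 4258 + 4450)/2] = 192/4354 = 0.044097…
%ΔIncome = (110000 − 95690)/[( 95690 + 110000)/2] = 14310/102845 = 0.139141…
E_income = (192/4354) / (14310/102845) = 0.3169…
0 < E_income < 1 ⇒ normal good, necessity.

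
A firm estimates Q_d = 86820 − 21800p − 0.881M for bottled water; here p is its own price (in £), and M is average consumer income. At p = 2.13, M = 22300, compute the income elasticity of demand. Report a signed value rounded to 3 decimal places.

At the given values, Q_d = 86820 − 21800(2.13) − 0.881(22300) = 20739.7.
∂Q_d/∂M = -0.881.
E = (-0.881) × (22300/20739.7) = -0.94727…

-0.947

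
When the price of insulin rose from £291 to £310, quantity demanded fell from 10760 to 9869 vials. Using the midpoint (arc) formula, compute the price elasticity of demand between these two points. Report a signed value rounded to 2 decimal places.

-1.37

%ΔQ = (9869 − 10760) / [(10760 + 9869)/2] = -891/10314.5 = -0.086383…
%ΔP = (310 − 291) / [(291 + 310)/2] = 19/300.5 = 0.063227…
Arc Ed = %ΔQ / %ΔP = (-891/10314.5) / (19/300.5) = -1.3662…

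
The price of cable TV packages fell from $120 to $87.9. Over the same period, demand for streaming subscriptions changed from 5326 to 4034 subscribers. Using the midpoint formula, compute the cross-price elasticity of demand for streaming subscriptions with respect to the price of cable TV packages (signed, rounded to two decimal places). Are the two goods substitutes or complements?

%ΔQ_{streaming subscriptions} = (4034 − 5326)/avg = -1292/4680 = -0.276068…
%ΔP_{cable TV packages} = (87.9 − 120)/avg = -32.1/103.95 = -0.308802…
E_cross = (-1292/4680) / (-32.1/103.95) = 0.8939…
E_cross > 0 ⇒ the goods are substitutes.

0.89; substitutes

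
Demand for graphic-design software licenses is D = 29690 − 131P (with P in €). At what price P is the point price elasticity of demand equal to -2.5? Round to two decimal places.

161.89

Ed = −131P/(29690 − 131P). Set this equal to -2.5:
131P = 2.5·(29690 − 131P) ⇒ 131P(1 + 2.5) = 2.5·29690
P = 2.5·29690 / (131·3.5) = 161.8865…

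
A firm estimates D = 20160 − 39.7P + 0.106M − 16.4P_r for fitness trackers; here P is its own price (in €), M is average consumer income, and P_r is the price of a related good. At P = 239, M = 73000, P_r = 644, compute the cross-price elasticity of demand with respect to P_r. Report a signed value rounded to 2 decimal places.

At the given values, D = 20160 − 39.7(239) + 0.106(73000) − 16.4(644) = 7848.1.
∂D/∂P_r = -16.4.
E = (-16.4) × (644/7848.1) = -1.3457…

-1.35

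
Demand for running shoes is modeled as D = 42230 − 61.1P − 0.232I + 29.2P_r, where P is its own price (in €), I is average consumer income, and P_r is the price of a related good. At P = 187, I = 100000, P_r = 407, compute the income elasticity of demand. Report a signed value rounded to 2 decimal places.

-1.19

At the given values, D = 42230 − 61.1(187) − 0.232(100000) + 29.2(407) = 19488.7.
∂D/∂I = -0.232.
E = (-0.232) × (100000/19488.7) = -1.1904…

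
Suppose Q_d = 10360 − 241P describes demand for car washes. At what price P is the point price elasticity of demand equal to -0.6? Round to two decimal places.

16.12

Ed = −241P/(10360 − 241P). Set this equal to -0.6:
241P = 0.6·(10360 − 241P) ⇒ 241P(1 + 0.6) = 0.6·10360
P = 0.6·10360 / (241·1.6) = 16.1203…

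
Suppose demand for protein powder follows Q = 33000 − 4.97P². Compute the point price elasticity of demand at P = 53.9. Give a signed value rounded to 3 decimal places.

dQ/dP = −2·4.97·P = -535.766. At P = 53.9, Q = 18561.1063.
Ed = (dQ/dP)·(P/Q) = (-535.766) × (53.9/18561.1063) = -1.55582…

-1.556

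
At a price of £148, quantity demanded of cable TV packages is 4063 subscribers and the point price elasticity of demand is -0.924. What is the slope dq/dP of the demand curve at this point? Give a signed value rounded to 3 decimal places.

Ed = (dq/dP)·(P/q) ⇒ dq/dP = Ed·q/P = (-0.924)·4063/148 = -25.36629…

-25.366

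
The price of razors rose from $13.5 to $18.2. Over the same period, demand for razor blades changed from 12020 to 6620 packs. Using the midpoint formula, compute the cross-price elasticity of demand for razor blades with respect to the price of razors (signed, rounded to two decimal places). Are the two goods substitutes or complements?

-1.95; complements

%ΔQ_{razor blades} = (6620 − 12020)/avg = -5400/9320 = -0.579399…
%ΔP_{razors} = (18.2 − 13.5)/avg = 4.7/15.85 = 0.296529…
E_cross = (-5400/9320) / (4.7/15.85) = -1.9539…
E_cross < 0 ⇒ the goods are complements.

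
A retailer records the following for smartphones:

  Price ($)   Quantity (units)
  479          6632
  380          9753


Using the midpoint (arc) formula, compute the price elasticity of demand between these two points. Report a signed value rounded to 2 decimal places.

-1.65

%ΔQ = (9753 − 6632) / [(6632 + 9753)/2] = 3121/8192.5 = 0.380958…
%ΔP = (380 − 479) / [(479 + 380)/2] = -99/429.5 = -0.230500…
Arc Ed = %ΔQ / %ΔP = (3121/8192.5) / (-99/429.5) = -1.6527…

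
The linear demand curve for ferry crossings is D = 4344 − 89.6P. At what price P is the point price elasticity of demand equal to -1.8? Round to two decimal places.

Ed = −89.6P/(4344 − 89.6P). Set this equal to -1.8:
89.6P = 1.8·(4344 − 89.6P) ⇒ 89.6P(1 + 1.8) = 1.8·4344
P = 1.8·4344 / (89.6·2.8) = 31.1670…

31.17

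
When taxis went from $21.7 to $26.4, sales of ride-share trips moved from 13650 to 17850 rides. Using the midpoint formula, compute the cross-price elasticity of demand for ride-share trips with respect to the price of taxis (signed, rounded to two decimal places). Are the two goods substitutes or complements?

%ΔQ_{ride-share trips} = (17850 − 13650)/avg = 4200/15750 = 0.266666…
%ΔP_{taxis} = (26.4 − 21.7)/avg = 4.7/24.05 = 0.195426…
E_cross = (4200/15750) / (4.7/24.05) = 1.3645…
E_cross > 0 ⇒ the goods are substitutes.

1.36; substitutes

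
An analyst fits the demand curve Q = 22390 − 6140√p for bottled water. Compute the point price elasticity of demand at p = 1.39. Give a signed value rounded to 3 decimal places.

dQ/dp = −6140/(2√p) = -2603.94. At p = 1.39, Q = 15151.
Ed = (dQ/dp)·(p/Q) = (-2603.94) × (1.39/15151) = -0.23889…

-0.239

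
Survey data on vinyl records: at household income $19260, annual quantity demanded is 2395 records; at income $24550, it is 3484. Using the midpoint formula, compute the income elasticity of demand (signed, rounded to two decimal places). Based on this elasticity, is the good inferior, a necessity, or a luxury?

%ΔQ = (3484 − 2395)/[( 2395 + 3484)/2] = 1089/2939.5 = 0.370471…
%ΔIncome = (24550 − 19260)/[( 19260 + 24550)/2] = 5290/21905 = 0.241497…
E_income = (1089/2939.5) / (5290/21905) = 1.5340…
E_income > 1 ⇒ normal good, luxury.

1.53; luxury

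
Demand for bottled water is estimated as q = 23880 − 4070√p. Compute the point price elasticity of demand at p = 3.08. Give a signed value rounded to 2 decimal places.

dq/dp = −4070/(2√p) = -1159.55. At p = 3.08, q = 16737.2.
Ed = (dq/dp)·(p/q) = (-1159.55) × (3.08/16737.2) = -0.2133…

-0.21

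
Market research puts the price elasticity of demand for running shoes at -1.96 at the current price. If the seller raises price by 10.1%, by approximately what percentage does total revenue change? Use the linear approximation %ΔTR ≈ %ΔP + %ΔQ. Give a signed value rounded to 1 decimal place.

%ΔQ ≈ Ed × %ΔP = (-1.96) × (+10.1%) = -19.7960%
%ΔTR ≈ %ΔP + %ΔQ = (+10.1%) + (-19.7960%) = -9.6960%

-9.7%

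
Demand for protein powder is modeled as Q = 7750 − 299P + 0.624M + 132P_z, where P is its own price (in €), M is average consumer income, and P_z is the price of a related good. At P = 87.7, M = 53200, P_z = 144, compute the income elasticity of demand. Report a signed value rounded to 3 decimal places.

0.984

At the given values, Q = 7750 − 299(87.7) + 0.624(53200) + 132(144) = 33732.5.
∂Q/∂M = 0.624.
E = (0.624) × (53200/33732.5) = 0.98411…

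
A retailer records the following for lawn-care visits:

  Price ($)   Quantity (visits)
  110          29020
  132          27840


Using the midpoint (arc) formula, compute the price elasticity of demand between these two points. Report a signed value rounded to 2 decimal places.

-0.23

%ΔQ = (27840 − 29020) / [(29020 + 27840)/2] = -1180/28430 = -0.041505…
%ΔP = (132 − 110) / [(110 + 132)/2] = 22/121 = 0.181818…
Arc Ed = %ΔQ / %ΔP = (-1180/28430) / (22/121) = -0.2282…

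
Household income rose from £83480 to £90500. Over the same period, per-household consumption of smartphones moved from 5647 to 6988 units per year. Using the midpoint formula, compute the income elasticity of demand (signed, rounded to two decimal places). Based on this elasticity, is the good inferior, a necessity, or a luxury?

2.63; luxury

%ΔQ = (6988 − 5647)/[( 5647 + 6988)/2] = 1341/6317.5 = 0.212267…
%ΔIncome = (90500 − 83480)/[( 83480 + 90500)/2] = 7020/86990 = 0.080698…
E_income = (1341/6317.5) / (7020/86990) = 2.6303…
E_income > 1 ⇒ normal good, luxury.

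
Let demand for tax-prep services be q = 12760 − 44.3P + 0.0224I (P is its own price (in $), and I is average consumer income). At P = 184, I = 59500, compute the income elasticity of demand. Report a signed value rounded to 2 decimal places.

At the given values, q = 12760 − 44.3(184) + 0.0224(59500) = 5941.6.
∂q/∂I = 0.0224.
E = (0.0224) × (59500/5941.6) = 0.2243…

0.22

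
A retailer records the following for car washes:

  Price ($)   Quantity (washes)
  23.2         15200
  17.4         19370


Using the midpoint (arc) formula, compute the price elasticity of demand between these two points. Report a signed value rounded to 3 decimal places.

-0.844

%ΔQ = (19370 − 15200) / [(15200 + 19370)/2] = 4170/17285 = 0.241249…
%ΔP = (17.4 − 23.2) / [(23.2 + 17.4)/2] = -5.8/20.3 = -0.285714…
Arc Ed = %ΔQ / %ΔP = (4170/17285) / (-5.8/20.3) = -0.84437…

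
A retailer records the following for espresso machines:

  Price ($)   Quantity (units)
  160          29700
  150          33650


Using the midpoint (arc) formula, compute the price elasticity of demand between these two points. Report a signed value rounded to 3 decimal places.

%ΔQ = (33650 − 29700) / [(29700 + 33650)/2] = 3950/31675 = 0.124704…
%ΔP = (150 − 160) / [(160 + 150)/2] = -10/155 = -0.064516…
Arc Ed = %ΔQ / %ΔP = (3950/31675) / (-10/155) = -1.93291…

-1.933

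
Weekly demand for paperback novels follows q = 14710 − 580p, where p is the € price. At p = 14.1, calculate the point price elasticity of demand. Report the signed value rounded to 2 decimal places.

-1.25

dq/dp = −580. At p = 14.1, q = 14710 − 580(14.1) = 6532.
Ed = (dq/dp)·(p/q) = −580 × (14.1/6532) = -1.2519…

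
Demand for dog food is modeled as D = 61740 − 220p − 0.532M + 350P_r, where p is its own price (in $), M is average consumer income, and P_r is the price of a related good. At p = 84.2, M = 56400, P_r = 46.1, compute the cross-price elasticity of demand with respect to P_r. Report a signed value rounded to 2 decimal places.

0.55

At the given values, D = 61740 − 220(84.2) − 0.532(56400) + 350(46.1) = 29346.2.
∂D/∂P_r = 350.
E = (350) × (46.1/29346.2) = 0.5498…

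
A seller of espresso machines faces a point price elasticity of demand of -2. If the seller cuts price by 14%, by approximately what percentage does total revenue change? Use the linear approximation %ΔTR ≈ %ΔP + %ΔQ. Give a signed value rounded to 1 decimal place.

+14.0%

%ΔQ ≈ Ed × %ΔP = (-2) × (-14%) = +28.0000%
%ΔTR ≈ %ΔP + %ΔQ = (-14%) + (+28.0000%) = +14.0000%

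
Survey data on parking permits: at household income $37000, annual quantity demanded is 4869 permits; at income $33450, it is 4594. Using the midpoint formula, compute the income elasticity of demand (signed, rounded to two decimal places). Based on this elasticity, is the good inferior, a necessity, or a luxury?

%ΔQ = (4594 − 4869)/[( 4869 + 4594)/2] = -275/4731.5 = -0.058121…
%ΔIncome = (33450 − 37000)/[( 37000 + 33450)/2] = -3550/35225 = -0.100780…
E_income = (-275/4731.5) / (-3550/35225) = 0.5767…
0 < E_income < 1 ⇒ normal good, necessity.

0.58; necessity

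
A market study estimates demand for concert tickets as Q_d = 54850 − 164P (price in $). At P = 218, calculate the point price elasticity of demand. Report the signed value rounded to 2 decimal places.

dQ_d/dP = −164. At P = 218, Q_d = 54850 − 164(218) = 19098.
Ed = (dQ_d/dP)·(P/Q_d) = −164 × (218/19098) = -1.8720…

-1.87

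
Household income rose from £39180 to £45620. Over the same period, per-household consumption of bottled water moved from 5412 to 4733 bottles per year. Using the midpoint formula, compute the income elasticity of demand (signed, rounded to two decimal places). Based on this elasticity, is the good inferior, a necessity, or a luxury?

%ΔQ = (4733 − 5412)/[( 5412 + 4733)/2] = -679/5072.5 = -0.133859…
%ΔIncome = (45620 − 39180)/[( 39180 + 45620)/2] = 6440/42400 = 0.151886…
E_income = (-679/5072.5) / (6440/42400) = -0.8813…
E_income < 0 ⇒ inferior good.

-0.88; inferior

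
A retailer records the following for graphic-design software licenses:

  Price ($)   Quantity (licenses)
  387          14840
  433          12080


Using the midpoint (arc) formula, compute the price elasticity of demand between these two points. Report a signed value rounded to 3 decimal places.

%ΔQ = (12080 − 14840) / [(14840 + 12080)/2] = -2760/13460 = -0.205052…
%ΔP = (433 − 387) / [(387 + 433)/2] = 46/410 = 0.112195…
Arc Ed = %ΔQ / %ΔP = (-2760/13460) / (46/410) = -1.82763…

-1.828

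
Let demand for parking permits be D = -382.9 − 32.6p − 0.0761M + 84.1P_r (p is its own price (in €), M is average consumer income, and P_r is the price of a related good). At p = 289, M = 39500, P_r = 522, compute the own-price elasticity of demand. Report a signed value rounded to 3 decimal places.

-0.303

At the given values, D = -382.9 − 32.6(289) − 0.0761(39500) + 84.1(522) = 31089.95.
∂D/∂p = −32.6.
E = (-32.6) × (289/31089.95) = -0.30303…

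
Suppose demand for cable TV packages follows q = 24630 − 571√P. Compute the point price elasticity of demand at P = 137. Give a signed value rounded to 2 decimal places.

-0.19

dq/dP = −571/(2√P) = -24.3919. At P = 137, q = 17946.6.
Ed = (dq/dP)·(P/q) = (-24.3919) × (137/17946.6) = -0.1862…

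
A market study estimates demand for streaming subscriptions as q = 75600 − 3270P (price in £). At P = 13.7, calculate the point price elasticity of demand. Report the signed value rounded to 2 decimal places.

dq/dP = −3270. At P = 13.7, q = 75600 − 3270(13.7) = 30801.
Ed = (dq/dP)·(P/q) = −3270 × (13.7/30801) = -1.4544…

-1.45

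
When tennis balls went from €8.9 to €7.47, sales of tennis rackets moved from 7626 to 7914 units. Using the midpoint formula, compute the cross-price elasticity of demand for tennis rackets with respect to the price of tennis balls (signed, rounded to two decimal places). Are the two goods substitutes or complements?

%ΔQ_{tennis rackets} = (7914 − 7626)/avg = 288/7770 = 0.037065…
%ΔP_{tennis balls} = (7.47 − 8.9)/avg = -1.43/8.185 = -0.174709…
E_cross = (288/7770) / (-1.43/8.185) = -0.2121…
E_cross < 0 ⇒ the goods are complements.

-0.21; complements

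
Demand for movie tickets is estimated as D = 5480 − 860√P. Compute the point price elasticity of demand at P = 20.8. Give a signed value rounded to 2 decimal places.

dD/dP = −860/(2√P) = -94.2837. At P = 20.8, D = 1557.8.
Ed = (dD/dP)·(P/D) = (-94.2837) × (20.8/1557.8) = -1.2588…

-1.26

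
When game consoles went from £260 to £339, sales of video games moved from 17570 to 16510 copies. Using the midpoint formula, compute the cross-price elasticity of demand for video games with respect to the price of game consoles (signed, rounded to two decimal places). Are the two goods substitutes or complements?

-0.24; complements

%ΔQ_{video games} = (16510 − 17570)/avg = -1060/17040 = -0.062206…
%ΔP_{game consoles} = (339 − 260)/avg = 79/299.5 = 0.263772…
E_cross = (-1060/17040) / (79/299.5) = -0.2358…
E_cross < 0 ⇒ the goods are complements.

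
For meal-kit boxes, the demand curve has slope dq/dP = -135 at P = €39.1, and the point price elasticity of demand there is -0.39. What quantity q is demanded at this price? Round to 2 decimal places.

13534.62

Ed = (dq/dP)·(P/q) ⇒ q = (dq/dP)·P/Ed = (-135)·39.1/(-0.39) = 13534.6153…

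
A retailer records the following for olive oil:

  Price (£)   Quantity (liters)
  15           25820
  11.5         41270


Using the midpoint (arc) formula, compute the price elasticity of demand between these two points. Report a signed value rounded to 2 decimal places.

%ΔQ = (41270 − 25820) / [(25820 + 41270)/2] = 15450/33545 = 0.460575…
%ΔP = (11.5 − 15) / [(15 + 11.5)/2] = -3.5/13.25 = -0.264150…
Arc Ed = %ΔQ / %ΔP = (15450/33545) / (-3.5/13.25) = -1.7436…

-1.74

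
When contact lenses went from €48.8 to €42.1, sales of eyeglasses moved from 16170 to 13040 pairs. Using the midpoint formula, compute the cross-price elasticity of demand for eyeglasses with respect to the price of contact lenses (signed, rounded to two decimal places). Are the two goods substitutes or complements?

%ΔQ_{eyeglasses} = (13040 − 16170)/avg = -3130/14605 = -0.214310…
%ΔP_{contact lenses} = (42.1 − 48.8)/avg = -6.7/45.45 = -0.147414…
E_cross = (-3130/14605) / (-6.7/45.45) = 1.4537…
E_cross > 0 ⇒ the goods are substitutes.

1.45; substitutes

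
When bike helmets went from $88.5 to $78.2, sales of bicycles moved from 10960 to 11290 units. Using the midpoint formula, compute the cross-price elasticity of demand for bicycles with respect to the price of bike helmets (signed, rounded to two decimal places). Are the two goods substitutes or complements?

-0.24; complements

%ΔQ_{bicycles} = (11290 − 10960)/avg = 330/11125 = 0.029662…
%ΔP_{bike helmets} = (78.2 − 88.5)/avg = -10.3/83.35 = -0.123575…
E_cross = (330/11125) / (-10.3/83.35) = -0.2400…
E_cross < 0 ⇒ the goods are complements.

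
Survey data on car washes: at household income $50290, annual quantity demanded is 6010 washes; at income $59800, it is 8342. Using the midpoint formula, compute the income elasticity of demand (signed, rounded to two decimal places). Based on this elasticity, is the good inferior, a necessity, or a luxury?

%ΔQ = (8342 − 6010)/[( 6010 + 8342)/2] = 2332/7176 = 0.324972…
%ΔIncome = (59800 − 50290)/[( 50290 + 59800)/2] = 9510/55045 = 0.172767…
E_income = (2332/7176) / (9510/55045) = 1.8809…
E_income > 1 ⇒ normal good, luxury.

1.88; luxury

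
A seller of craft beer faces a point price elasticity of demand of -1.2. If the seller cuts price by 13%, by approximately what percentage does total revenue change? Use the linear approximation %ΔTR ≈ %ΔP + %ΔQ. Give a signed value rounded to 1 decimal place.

%ΔQ ≈ Ed × %ΔP = (-1.2) × (-13%) = +15.6000%
%ΔTR ≈ %ΔP + %ΔQ = (-13%) + (+15.6000%) = +2.6000%

+2.6%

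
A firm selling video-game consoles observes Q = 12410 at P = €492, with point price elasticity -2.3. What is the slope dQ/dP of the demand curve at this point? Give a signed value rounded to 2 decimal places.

Ed = (dQ/dP)·(P/Q) ⇒ dQ/dP = Ed·Q/P = (-2.3)·12410/492 = -58.0142…

-58.01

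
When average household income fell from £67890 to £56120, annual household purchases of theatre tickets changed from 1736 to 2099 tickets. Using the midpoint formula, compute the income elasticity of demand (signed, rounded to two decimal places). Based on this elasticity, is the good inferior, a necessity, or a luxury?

-1.00; inferior

%ΔQ = (2099 − 1736)/[( 1736 + 2099)/2] = 363/1917.5 = 0.189308…
%ΔIncome = (56120 − 67890)/[( 67890 + 56120)/2] = -11770/62005 = -0.189823…
E_income = (363/1917.5) / (-11770/62005) = -0.9972…
E_income < 0 ⇒ inferior good.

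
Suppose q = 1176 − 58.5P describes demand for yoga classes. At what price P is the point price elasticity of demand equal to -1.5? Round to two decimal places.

12.06

Ed = −58.5P/(1176 − 58.5P). Set this equal to -1.5:
58.5P = 1.5·(1176 − 58.5P) ⇒ 58.5P(1 + 1.5) = 1.5·1176
P = 1.5·1176 / (58.5·2.5) = 12.0615…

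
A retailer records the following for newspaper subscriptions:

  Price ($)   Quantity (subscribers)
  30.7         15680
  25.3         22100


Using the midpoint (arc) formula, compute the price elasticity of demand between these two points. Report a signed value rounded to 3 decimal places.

%ΔQ = (22100 − 15680) / [(15680 + 22100)/2] = 6420/18890 = 0.339862…
%ΔP = (25.3 − 30.7) / [(30.7 + 25.3)/2] = -5.4/28 = -0.192857…
Arc Ed = %ΔQ / %ΔP = (6420/18890) / (-5.4/28) = -1.76224…

-1.762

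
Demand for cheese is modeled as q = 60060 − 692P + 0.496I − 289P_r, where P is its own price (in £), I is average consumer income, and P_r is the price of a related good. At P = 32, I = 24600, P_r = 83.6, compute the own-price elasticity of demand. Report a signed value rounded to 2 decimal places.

At the given values, q = 60060 − 692(32) + 0.496(24600) − 289(83.6) = 25957.2.
∂q/∂P = −692.
E = (-692) × (32/25957.2) = -0.8530…

-0.85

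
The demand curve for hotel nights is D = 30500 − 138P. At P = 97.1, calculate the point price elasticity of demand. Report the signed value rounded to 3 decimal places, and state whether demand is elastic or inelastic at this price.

-0.784; inelastic

dD/dP = −138. At P = 97.1, D = 30500 − 138(97.1) = 17100.2.
Ed = (dD/dP)·(P/D) = −138 × (97.1/17100.2) = -0.78360…
|Ed| = 0.784 < 1, so demand is inelastic.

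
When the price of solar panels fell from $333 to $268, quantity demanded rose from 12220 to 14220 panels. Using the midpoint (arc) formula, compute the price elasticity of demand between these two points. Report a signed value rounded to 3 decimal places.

-0.699

%ΔQ = (14220 − 12220) / [(12220 + 14220)/2] = 2000/13220 = 0.151285…
%ΔP = (268 − 333) / [(333 + 268)/2] = -65/300.5 = -0.216306…
Arc Ed = %ΔQ / %ΔP = (2000/13220) / (-65/300.5) = -0.69940…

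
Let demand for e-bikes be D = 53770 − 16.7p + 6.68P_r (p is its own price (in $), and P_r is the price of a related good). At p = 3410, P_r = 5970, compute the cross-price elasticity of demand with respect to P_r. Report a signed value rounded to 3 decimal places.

At the given values, D = 53770 − 16.7(3410) + 6.68(5970) = 36702.6.
∂D/∂P_r = 6.68.
E = (6.68) × (5970/36702.6) = 1.08656…

1.087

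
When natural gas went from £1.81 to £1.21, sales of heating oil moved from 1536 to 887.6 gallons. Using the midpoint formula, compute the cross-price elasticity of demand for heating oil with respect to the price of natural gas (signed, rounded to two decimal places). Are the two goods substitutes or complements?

%ΔQ_{heating oil} = (887.6 − 1536)/avg = -648.4/1211.8 = -0.535071…
%ΔP_{natural gas} = (1.21 − 1.81)/avg = -0.6/1.51 = -0.397350…
E_cross = (-648.4/1211.8) / (-0.6/1.51) = 1.3465…
E_cross > 0 ⇒ the goods are substitutes.

1.35; substitutes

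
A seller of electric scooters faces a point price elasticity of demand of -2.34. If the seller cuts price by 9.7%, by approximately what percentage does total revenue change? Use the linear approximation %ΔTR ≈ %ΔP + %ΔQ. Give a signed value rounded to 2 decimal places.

+13.00%

%ΔQ ≈ Ed × %ΔP = (-2.34) × (-9.7%) = +22.6980%
%ΔTR ≈ %ΔP + %ΔQ = (-9.7%) + (+22.6980%) = +12.9980%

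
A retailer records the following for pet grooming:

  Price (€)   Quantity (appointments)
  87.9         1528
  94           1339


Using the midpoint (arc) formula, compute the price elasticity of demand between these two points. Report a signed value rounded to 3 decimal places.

-1.966

%ΔQ = (1339 − 1528) / [(1528 + 1339)/2] = -189/1433.5 = -0.131845…
%ΔP = (94 − 87.9) / [(87.9 + 94)/2] = 6.1/90.95 = 0.067069…
Arc Ed = %ΔQ / %ΔP = (-189/1433.5) / (6.1/90.95) = -1.96578…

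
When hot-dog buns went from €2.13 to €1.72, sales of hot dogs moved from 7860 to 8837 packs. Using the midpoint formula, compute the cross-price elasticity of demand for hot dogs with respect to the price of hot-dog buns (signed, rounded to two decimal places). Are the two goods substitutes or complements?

%ΔQ_{hot dogs} = (8837 − 7860)/avg = 977/8348.5 = 0.117027…
%ΔP_{hot-dog buns} = (1.72 − 2.13)/avg = -0.41/1.925 = -0.212987…
E_cross = (977/8348.5) / (-0.41/1.925) = -0.5494…
E_cross < 0 ⇒ the goods are complements.

-0.55; complements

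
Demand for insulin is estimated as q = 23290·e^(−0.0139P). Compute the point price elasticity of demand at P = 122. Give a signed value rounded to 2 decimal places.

dq/dP = −0.0139·q = -59.3892. At P = 122, q = 4272.61.
Ed = (dq/dP)·(P/q) = (-59.3892) × (122/4272.61) = -1.6958

-1.70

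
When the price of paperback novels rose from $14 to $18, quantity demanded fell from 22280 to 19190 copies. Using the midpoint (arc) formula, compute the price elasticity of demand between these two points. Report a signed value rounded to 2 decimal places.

-0.60

%ΔQ = (19190 − 22280) / [(22280 + 19190)/2] = -3090/20735 = -0.149023…
%ΔP = (18 − 14) / [(14 + 18)/2] = 4/16 = 0.25
Arc Ed = %ΔQ / %ΔP = (-3090/20735) / (4/16) = -0.5960…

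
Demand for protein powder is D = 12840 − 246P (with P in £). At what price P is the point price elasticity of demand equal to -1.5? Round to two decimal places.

31.32

Ed = −246P/(12840 − 246P). Set this equal to -1.5:
246P = 1.5·(12840 − 246P) ⇒ 246P(1 + 1.5) = 1.5·12840
P = 1.5·12840 / (246·2.5) = 31.3170…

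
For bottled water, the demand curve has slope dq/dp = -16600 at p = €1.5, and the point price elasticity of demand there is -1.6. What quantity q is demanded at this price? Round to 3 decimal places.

Ed = (dq/dp)·(p/q) ⇒ q = (dq/dp)·p/Ed = (-16600)·1.5/(-1.6) = 15562.5

15562.500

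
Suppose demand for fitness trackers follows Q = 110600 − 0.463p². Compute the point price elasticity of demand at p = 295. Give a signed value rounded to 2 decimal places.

-1.15

dQ/dp = −2·0.463·p = -273.17. At p = 295, Q = 70307.425.
Ed = (dQ/dp)·(p/Q) = (-273.17) × (295/70307.425) = -1.1461…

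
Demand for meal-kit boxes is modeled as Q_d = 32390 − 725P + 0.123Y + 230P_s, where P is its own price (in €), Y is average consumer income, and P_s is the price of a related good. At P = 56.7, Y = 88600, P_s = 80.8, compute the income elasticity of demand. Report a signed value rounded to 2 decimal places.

At the given values, Q_d = 32390 − 725(56.7) + 0.123(88600) + 230(80.8) = 20764.3.
∂Q_d/∂Y = 0.123.
E = (0.123) × (88600/20764.3) = 0.5248…

0.52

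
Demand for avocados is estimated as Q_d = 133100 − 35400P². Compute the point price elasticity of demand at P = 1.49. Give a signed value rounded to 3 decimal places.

dQ_d/dP = −2·35400·P = -105492. At P = 1.49, Q_d = 54508.46.
Ed = (dQ_d/dP)·(P/Q_d) = (-105492) × (1.49/54508.46) = -2.88364…

-2.884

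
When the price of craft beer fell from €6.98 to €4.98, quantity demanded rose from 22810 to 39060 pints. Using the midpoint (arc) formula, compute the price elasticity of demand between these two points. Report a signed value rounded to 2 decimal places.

-1.57

%ΔQ = (39060 − 22810) / [(22810 + 39060)/2] = 16250/30935 = 0.525294…
%ΔP = (4.98 − 6.98) / [(6.98 + 4.98)/2] = -2/5.98 = -0.334448…
Arc Ed = %ΔQ / %ΔP = (16250/30935) / (-2/5.98) = -1.5706…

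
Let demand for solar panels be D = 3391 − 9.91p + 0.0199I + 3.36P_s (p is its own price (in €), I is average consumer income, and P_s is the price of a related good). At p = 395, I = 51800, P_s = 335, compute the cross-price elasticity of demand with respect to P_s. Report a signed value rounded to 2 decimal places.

0.69

At the given values, D = 3391 − 9.91(395) + 0.0199(51800) + 3.36(335) = 1632.97.
∂D/∂P_s = 3.36.
E = (3.36) × (335/1632.97) = 0.6892…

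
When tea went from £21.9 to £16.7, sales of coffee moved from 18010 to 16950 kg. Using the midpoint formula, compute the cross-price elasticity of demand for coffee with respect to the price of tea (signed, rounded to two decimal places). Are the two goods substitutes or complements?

0.23; substitutes

%ΔQ_{coffee} = (16950 − 18010)/avg = -1060/17480 = -0.060640…
%ΔP_{tea} = (16.7 − 21.9)/avg = -5.2/19.3 = -0.269430…
E_cross = (-1060/17480) / (-5.2/19.3) = 0.2250…
E_cross > 0 ⇒ the goods are substitutes.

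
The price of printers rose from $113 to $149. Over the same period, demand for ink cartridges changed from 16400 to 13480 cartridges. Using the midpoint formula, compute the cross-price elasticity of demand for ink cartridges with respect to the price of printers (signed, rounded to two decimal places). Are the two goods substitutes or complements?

-0.71; complements

%ΔQ_{ink cartridges} = (13480 − 16400)/avg = -2920/14940 = -0.195448…
%ΔP_{printers} = (149 − 113)/avg = 36/131 = 0.274809…
E_cross = (-2920/14940) / (36/131) = -0.7112…
E_cross < 0 ⇒ the goods are complements.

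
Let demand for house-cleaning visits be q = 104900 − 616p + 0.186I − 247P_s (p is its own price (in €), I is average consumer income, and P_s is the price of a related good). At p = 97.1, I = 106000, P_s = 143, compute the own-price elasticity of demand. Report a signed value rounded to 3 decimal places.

At the given values, q = 104900 − 616(97.1) + 0.186(106000) − 247(143) = 29481.4.
∂q/∂p = −616.
E = (-616) × (97.1/29481.4) = -2.02885…

-2.029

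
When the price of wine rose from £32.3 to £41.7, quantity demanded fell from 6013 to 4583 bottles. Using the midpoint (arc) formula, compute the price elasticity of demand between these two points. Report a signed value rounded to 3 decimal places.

%ΔQ = (4583 − 6013) / [(6013 + 4583)/2] = -1430/5298 = -0.269913…
%ΔP = (41.7 − 32.3) / [(32.3 + 41.7)/2] = 9.4/37 = 0.254054…
Arc Ed = %ΔQ / %ΔP = (-1430/5298) / (9.4/37) = -1.06242…

-1.062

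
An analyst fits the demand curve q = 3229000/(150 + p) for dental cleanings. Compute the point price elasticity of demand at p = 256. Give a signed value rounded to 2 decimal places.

-0.63

dq/dp = −3229000/(150 + p)² = -19.5892. At p = 256, q = 7953.2.
Ed = (dq/dp)·(p/q) = (-19.5892) × (256/7953.2) = -0.6305…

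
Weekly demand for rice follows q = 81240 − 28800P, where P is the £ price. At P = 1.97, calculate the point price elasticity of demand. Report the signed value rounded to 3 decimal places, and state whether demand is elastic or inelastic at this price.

dq/dP = −28800. At P = 1.97, q = 81240 − 28800(1.97) = 24504.
Ed = (dq/dP)·(P/q) = −28800 × (1.97/24504) = -2.31537…
|Ed| = 2.315 > 1, so demand is elastic.

-2.315; elastic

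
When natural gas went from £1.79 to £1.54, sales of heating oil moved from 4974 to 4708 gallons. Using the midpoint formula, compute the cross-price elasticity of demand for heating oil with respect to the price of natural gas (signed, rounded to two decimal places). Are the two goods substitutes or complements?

0.37; substitutes

%ΔQ_{heating oil} = (4708 − 4974)/avg = -266/4841 = -0.054947…
%ΔP_{natural gas} = (1.54 − 1.79)/avg = -0.25/1.665 = -0.150150…
E_cross = (-266/4841) / (-0.25/1.665) = 0.3659…
E_cross > 0 ⇒ the goods are substitutes.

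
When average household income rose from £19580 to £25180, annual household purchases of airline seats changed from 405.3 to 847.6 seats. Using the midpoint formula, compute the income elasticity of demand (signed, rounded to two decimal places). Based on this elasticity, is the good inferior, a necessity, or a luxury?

%ΔQ = (847.6 − 405.3)/[( 405.3 + 847.6)/2] = 442.3/626.45 = 0.706041…
%ΔIncome = (25180 − 19580)/[( 19580 + 25180)/2] = 5600/22380 = 0.250223…
E_income = (442.3/626.45) / (5600/22380) = 2.8216…
E_income > 1 ⇒ normal good, luxury.

2.82; luxury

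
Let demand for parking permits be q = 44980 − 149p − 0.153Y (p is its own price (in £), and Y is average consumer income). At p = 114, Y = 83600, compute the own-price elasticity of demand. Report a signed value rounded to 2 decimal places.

-1.12

At the given values, q = 44980 − 149(114) − 0.153(83600) = 15203.2.
∂q/∂p = −149.
E = (-149) × (114/15203.2) = -1.1172…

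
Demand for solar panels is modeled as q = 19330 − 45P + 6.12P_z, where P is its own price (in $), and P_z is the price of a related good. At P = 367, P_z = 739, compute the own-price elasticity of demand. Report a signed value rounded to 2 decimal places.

-2.25

At the given values, q = 19330 − 45(367) + 6.12(739) = 7337.68.
∂q/∂P = −45.
E = (-45) × (367/7337.68) = -2.2507…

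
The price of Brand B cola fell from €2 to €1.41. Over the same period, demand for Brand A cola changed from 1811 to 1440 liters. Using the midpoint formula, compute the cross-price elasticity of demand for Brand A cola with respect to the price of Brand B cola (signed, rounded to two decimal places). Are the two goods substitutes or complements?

0.66; substitutes

%ΔQ_{Brand A cola} = (1440 − 1811)/avg = -371/1625.5 = -0.228237…
%ΔP_{Brand B cola} = (1.41 − 2)/avg = -0.59/1.705 = -0.346041…
E_cross = (-371/1625.5) / (-0.59/1.705) = 0.6595…
E_cross > 0 ⇒ the goods are substitutes.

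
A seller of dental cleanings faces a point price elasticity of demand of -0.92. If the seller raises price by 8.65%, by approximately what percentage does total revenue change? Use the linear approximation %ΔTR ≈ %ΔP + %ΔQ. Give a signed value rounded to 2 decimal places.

%ΔQ ≈ Ed × %ΔP = (-0.92) × (+8.65%) = -7.9580%
%ΔTR ≈ %ΔP + %ΔQ = (+8.65%) + (-7.9580%) = +0.6920%

+0.69%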